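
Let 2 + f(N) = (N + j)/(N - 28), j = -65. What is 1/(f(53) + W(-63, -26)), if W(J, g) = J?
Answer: -25/1637 ≈ -0.015272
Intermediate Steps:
f(N) = -2 + (-65 + N)/(-28 + N) (f(N) = -2 + (N - 65)/(N - 28) = -2 + (-65 + N)/(-28 + N))
1/(f(53) + W(-63, -26)) = 1/((-9 - 1*53)/(-28 + 53) - 63) = 1/((-9 - 53)/25 - 63) = 1/((1/25)*(-62) - 63) = 1/(-62/25 - 63) = 1/(-1637/25) = -25/1637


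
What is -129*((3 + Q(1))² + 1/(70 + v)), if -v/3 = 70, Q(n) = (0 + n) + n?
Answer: -451371/140 ≈ -3224.1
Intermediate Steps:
Q(n) = 2*n (Q(n) = n + n = 2*n)
v = -210 (v = -3*70 = -210)
-129*((3 + Q(1))² + 1/(70 + v)) = -129*((3 + 2*1)² + 1/(70 - 210)) = -129*((3 + 2)² + 1/(-140)) = -129*(5² - 1/140) = -129*(25 - 1/140) = -129*3499/140 = -451371/140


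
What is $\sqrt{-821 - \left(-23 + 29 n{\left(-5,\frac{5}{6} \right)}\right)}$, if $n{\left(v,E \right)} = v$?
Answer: $i \sqrt{653} \approx 25.554 i$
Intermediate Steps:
$\sqrt{-821 - \left(-23 + 29 n{\left(-5,\frac{5}{6} \right)}\right)} = \sqrt{-821 + \left(\left(-29\right) \left(-5\right) + 23\right)} = \sqrt{-821 + \left(145 + 23\right)} = \sqrt{-821 + 168} = \sqrt{-653} = i \sqrt{653}$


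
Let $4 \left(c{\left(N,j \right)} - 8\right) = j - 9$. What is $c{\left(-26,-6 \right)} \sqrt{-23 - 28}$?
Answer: $\frac{17 i \sqrt{51}}{4} \approx 30.351 i$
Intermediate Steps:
$c{\left(N,j \right)} = \frac{23}{4} + \frac{j}{4}$ ($c{\left(N,j \right)} = 8 + \frac{j - 9}{4} = 8 + \frac{-9 + j}{4} = 8 + \left(- \frac{9}{4} + \frac{j}{4}\right) = \frac{23}{4} + \frac{j}{4}$)
$c{\left(-26,-6 \right)} \sqrt{-23 - 28} = \left(\frac{23}{4} + \frac{1}{4} \left(-6\right)\right) \sqrt{-23 - 28} = \left(\frac{23}{4} - \frac{3}{2}\right) \sqrt{-51} = \frac{17 i \sqrt{51}}{4}$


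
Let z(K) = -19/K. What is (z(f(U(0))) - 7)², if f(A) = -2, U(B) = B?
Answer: 25/4 ≈ 6.2500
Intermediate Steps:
(z(f(U(0))) - 7)² = (-19/(-2) - 7)² = (-19*(-½) - 7)² = (19/2 - 7)² = (5/2)² = 25/4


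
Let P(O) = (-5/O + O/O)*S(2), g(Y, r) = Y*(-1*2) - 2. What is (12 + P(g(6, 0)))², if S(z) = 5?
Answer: 69169/196 ≈ 352.90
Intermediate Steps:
g(Y, r) = -2 - 2*Y (g(Y, r) = Y*(-2) - 2 = -2*Y - 2 = -2 - 2*Y)
P(O) = 5 - 25/O (P(O) = (-5/O + O/O)*5 = (-5/O + 1)*5 = (1 - 5/O)*5 = 5 - 25/O)
(12 + P(g(6, 0)))² = (12 + (5 - 25/(-2 - 2*6)))² = (12 + (5 - 25/(-2 - 12)))² = (12 + (5 - 25/(-14)))² = (12 + (5 - 25*(-1/14)))² = (12 + (5 + 25/14))² = (12 + 95/14)² = (263/14)² = 69169/196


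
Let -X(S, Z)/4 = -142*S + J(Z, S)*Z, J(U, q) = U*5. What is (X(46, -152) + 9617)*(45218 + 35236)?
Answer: -34300356090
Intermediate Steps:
J(U, q) = 5*U
X(S, Z) = -20*Z² + 568*S (X(S, Z) = -4*(-142*S + (5*Z)*Z) = -4*(-142*S + 5*Z²) = -20*Z² + 568*S)
(X(46, -152) + 9617)*(45218 + 35236) = ((-20*(-152)² + 568*46) + 9617)*(45218 + 35236) = ((-20*23104 + 26128) + 9617)*80454 = ((-462080 + 26128) + 9617)*80454 = (-435952 + 9617)*80454 = -426335*80454 = -34300356090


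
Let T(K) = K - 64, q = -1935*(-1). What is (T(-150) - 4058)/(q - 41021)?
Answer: 2136/19543 ≈ 0.10930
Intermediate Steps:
q = 1935
T(K) = -64 + K
(T(-150) - 4058)/(q - 41021) = ((-64 - 150) - 4058)/(1935 - 41021) = (-214 - 4058)/(-39086) = -4272*(-1/39086) = 2136/19543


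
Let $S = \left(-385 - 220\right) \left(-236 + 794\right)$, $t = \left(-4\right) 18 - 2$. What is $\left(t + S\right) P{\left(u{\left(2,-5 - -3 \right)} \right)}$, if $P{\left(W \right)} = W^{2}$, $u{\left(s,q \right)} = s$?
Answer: $-1350656$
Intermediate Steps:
$t = -74$ ($t = -72 - 2 = -74$)
$S = -337590$ ($S = \left(-605\right) 558 = -337590$)
$\left(t + S\right) P{\left(u{\left(2,-5 - -3 \right)} \right)} = \left(-74 - 337590\right) 2^{2} = \left(-337664\right) 4 = -1350656$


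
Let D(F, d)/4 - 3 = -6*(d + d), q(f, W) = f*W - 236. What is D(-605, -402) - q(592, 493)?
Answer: -272312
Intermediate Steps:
q(f, W) = -236 + W*f (q(f, W) = W*f - 236 = -236 + W*f)
D(F, d) = 12 - 48*d (D(F, d) = 12 + 4*(-6*(d + d)) = 12 + 4*(-12*d) = 12 - 48*d)
D(-605, -402) - q(592, 493) = (12 - 48*(-402)) - (-236 + 493*592) = (12 + 19296) - (-236 + 291856) = 19308 - 1*291620 = 19308 - 291620 = -272312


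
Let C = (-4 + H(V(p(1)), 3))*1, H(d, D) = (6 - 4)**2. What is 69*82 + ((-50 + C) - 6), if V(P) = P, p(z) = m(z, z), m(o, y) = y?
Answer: 5602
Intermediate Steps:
p(z) = z
H(d, D) = 4 (H(d, D) = 2**2 = 4)
C = 0 (C = (-4 + 4)*1 = 0*1 = 0)
69*82 + ((-50 + C) - 6) = 69*82 + ((-50 + 0) - 6) = 5658 + (-50 - 6) = 5658 - 56 = 5602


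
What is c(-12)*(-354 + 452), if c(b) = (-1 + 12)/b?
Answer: -539/6 ≈ -89.833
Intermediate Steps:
c(b) = 11/b
c(-12)*(-354 + 452) = (11/(-12))*(-354 + 452) = (11*(-1/12))*98 = -11/12*98 = -539/6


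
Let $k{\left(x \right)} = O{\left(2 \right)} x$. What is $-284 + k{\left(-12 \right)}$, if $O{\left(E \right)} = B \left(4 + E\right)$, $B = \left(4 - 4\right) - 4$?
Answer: $4$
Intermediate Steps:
$B = -4$ ($B = 0 - 4 = -4$)
$O{\left(E \right)} = -16 - 4 E$ ($O{\left(E \right)} = - 4 \left(4 + E\right) = -16 - 4 E$)
$k{\left(x \right)} = - 24 x$ ($k{\left(x \right)} = \left(-16 - 8\right) x = - 24 x$)
$-284 + k{\left(-12 \right)} = -284 - -288 = -284 + 288 = 4$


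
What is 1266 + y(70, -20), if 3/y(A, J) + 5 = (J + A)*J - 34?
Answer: 1315371/1039 ≈ 1266.0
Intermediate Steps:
y(A, J) = 3/(-39 + J*(A + J)) (y(A, J) = 3/(-5 + ((J + A)*J - 34)) = 3/(-5 + ((A + J)*J - 34)) = 3/(-5 + (J*(A + J) - 34)) = 3/(-5 + (-34 + J*(A + J))) = 3/(-39 + J*(A + J)))
1266 + y(70, -20) = 1266 + 3/(-39 + (-20)² + 70*(-20)) = 1266 + 3/(-39 + 400 - 1400) = 1266 + 3/(-1039) = 1266 + 3*(-1/1039) = 1266 - 3/1039 = 1315371/1039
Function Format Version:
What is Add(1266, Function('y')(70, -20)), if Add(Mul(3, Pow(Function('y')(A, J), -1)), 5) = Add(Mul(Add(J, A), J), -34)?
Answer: Rational(1315371, 1039) ≈ 1266.0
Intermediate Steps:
Function('y')(A, J) = Mul(3, Pow(Add(-39, Mul(J, Add(A, J))), -1)) (Function('y')(A, J) = Mul(3, Pow(Add(-5, Add(Mul(Add(J, A), J), -34)), -1)) = Mul(3, Pow(Add(-5, Add(Mul(Add(A, J), J), -34)), -1)) = Mul(3, Pow(Add(-5, Add(Mul(J, Add(A, J)), -34)), -1)) = Mul(3, Pow(Add(-5, Add(-34, Mul(J, Add(A, J)))), -1)) = Mul(3, Pow(Add(-39, Mul(J, Add(A, J))), -1)))
Add(1266, Function('y')(70, -20)) = Add(1266, Mul(3, Pow(Add(-39, Pow(-20, 2), Mul(70, -20)), -1))) = Add(1266, Mul(3, Pow(Add(-39, 400, -1400), -1))) = Add(1266, Mul(3, Pow(-1039, -1))) = Add(1266, Mul(3, Rational(-1, 1039))) = Add(1266, Rational(-3, 1039)) = Rational(1315371, 1039)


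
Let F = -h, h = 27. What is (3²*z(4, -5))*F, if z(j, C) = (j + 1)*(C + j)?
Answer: 1215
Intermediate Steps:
z(j, C) = (1 + j)*(C + j)
F = -27 (F = -1*27 = -27)
(3²*z(4, -5))*F = (3²*(-5 + 4 + 4² - 5*4))*(-27) = (9*(-5 + 4 + 16 - 20))*(-27) = (9*(-5))*(-27) = -45*(-27) = 1215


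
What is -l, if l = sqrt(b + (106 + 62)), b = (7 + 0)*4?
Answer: -14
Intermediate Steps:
b = 28 (b = 7*4 = 28)
l = 14 (l = sqrt(28 + (106 + 62)) = sqrt(28 + 168) = sqrt(196) = 14)
-l = -1*14 = -14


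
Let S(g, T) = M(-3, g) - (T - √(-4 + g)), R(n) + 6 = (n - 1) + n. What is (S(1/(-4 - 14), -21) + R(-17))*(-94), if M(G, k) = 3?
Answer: 1598 - 47*I*√146/3 ≈ 1598.0 - 189.3*I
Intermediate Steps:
R(n) = -7 + 2*n (R(n) = -6 + ((n - 1) + n) = -6 + ((-1 + n) + n) = -6 + (-1 + 2*n) = -7 + 2*n)
S(g, T) = 3 + √(-4 + g) - T (S(g, T) = 3 - (T - √(-4 + g)) = 3 + (√(-4 + g) - T) = 3 + √(-4 + g) - T)
(S(1/(-4 - 14), -21) + R(-17))*(-94) = ((3 + √(-4 + 1/(-4 - 14)) - 1*(-21)) + (-7 + 2*(-17)))*(-94) = ((3 + √(-4 + 1/(-18)) + 21) + (-7 - 34))*(-94) = ((3 + √(-4 - 1/18) + 21) - 41)*(-94) = ((3 + √(-73/18) + 21) - 41)*(-94) = ((3 + I*√146/6 + 21) - 41)*(-94) = ((24 + I*√146/6) - 41)*(-94) = (-17 + I*√146/6)*(-94) = 1598 - 47*I*√146/3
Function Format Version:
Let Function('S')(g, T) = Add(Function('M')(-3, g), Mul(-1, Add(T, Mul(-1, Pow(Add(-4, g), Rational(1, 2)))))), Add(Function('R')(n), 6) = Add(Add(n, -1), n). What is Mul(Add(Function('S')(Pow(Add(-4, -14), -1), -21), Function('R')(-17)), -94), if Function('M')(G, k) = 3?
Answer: Add(1598, Mul(Rational(-47, 3), I, Pow(146, Rational(1, 2)))) ≈ Add(1598.0, Mul(-189.30, I))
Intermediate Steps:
Function('R')(n) = Add(-7, Mul(2, n)) (Function('R')(n) = Add(-6, Add(Add(n, -1), n)) = Add(-6, Add(Add(-1, n), n)) = Add(-6, Add(-1, Mul(2, n))) = Add(-7, Mul(2, n)))
Function('S')(g, T) = Add(3, Pow(Add(-4, g), Rational(1, 2)), Mul(-1, T)) (Function('S')(g, T) = Add(3, Mul(-1, Add(T, Mul(-1, Pow(Add(-4, g), Rational(1, 2)))))) = Add(3, Add(Pow(Add(-4, g), Rational(1, 2)), Mul(-1, T))) = Add(3, Pow(Add(-4, g), Rational(1, 2)), Mul(-1, T)))
Mul(Add(Function('S')(Pow(Add(-4, -14), -1), -21), Function('R')(-17)), -94) = Mul(Add(Add(3, Pow(Add(-4, Pow(Add(-4, -14), -1)), Rational(1, 2)), Mul(-1, -21)), Add(-7, Mul(2, -17))), -94) = Mul(Add(Add(3, Pow(Add(-4, Pow(-18, -1)), Rational(1, 2)), 21), Add(-7, -34)), -94) = Mul(Add(Add(3, Pow(Add(-4, Rational(-1, 18)), Rational(1, 2)), 21), -41), -94) = Mul(Add(Add(3, Pow(Rational(-73, 18), Rational(1, 2)), 21), -41), -94) = Mul(Add(Add(3, Mul(Rational(1, 6), I, Pow(146, Rational(1, 2))), 21), -41), -94) = Mul(Add(Add(24, Mul(Rational(1, 6), I, Pow(146, Rational(1, 2)))), -41), -94) = Mul(Add(-17, Mul(Rational(1, 6), I, Pow(146, Rational(1, 2)))), -94) = Add(1598, Mul(Rational(-47, 3), I, Pow(146, Rational(1, 2))))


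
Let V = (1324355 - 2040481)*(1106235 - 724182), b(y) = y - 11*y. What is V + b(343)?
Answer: -273598090108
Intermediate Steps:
b(y) = -10*y
V = -273598086678 (V = -716126*382053 = -273598086678)
V + b(343) = -273598086678 - 10*343 = -273598086678 - 3430 = -273598090108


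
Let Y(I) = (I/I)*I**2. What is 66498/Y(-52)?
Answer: 33249/1352 ≈ 24.592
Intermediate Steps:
Y(I) = I**2 (Y(I) = 1*I**2 = I**2)
66498/Y(-52) = 66498/((-52)**2) = 66498/2704 = 66498*(1/2704) = 33249/1352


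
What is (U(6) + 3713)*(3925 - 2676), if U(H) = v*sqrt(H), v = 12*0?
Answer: 4637537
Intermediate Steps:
v = 0
U(H) = 0 (U(H) = 0*sqrt(H) = 0)
(U(6) + 3713)*(3925 - 2676) = (0 + 3713)*(3925 - 2676) = 3713*1249 = 4637537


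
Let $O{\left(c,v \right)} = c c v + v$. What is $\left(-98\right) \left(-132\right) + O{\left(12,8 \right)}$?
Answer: $14096$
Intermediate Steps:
$O{\left(c,v \right)} = v + v c^{2}$ ($O{\left(c,v \right)} = c^{2} v + v = v c^{2} + v = v + v c^{2}$)
$\left(-98\right) \left(-132\right) + O{\left(12,8 \right)} = \left(-98\right) \left(-132\right) + 8 \left(1 + 12^{2}\right) = 12936 + 8 \left(1 + 144\right) = 12936 + 8 \cdot 145 = 12936 + 1160 = 14096$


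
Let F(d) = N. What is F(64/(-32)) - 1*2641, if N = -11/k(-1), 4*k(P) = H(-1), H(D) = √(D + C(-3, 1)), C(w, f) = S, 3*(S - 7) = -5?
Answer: -2641 - 44*√39/13 ≈ -2662.1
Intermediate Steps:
S = 16/3 (S = 7 + (⅓)*(-5) = 7 - 5/3 = 16/3 ≈ 5.3333)
C(w, f) = 16/3
H(D) = √(16/3 + D) (H(D) = √(D + 16/3) = √(16/3 + D))
k(P) = √39/12 (k(P) = (√(48 + 9*(-1))/3)/4 = (√(48 - 9)/3)/4 = (√39/3)/4 = √39/12)
N = -44*√39/13 (N = -11*4*√39/13 = -44*√39/13 ≈ -21.137)
F(d) = -44*√39/13
F(64/(-32)) - 1*2641 = -44*√39/13 - 1*2641 = -44*√39/13 - 2641 = -2641 - 44*√39/13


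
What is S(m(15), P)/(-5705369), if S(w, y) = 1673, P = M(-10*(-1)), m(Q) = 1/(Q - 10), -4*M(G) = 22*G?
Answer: -1673/5705369 ≈ -0.00029323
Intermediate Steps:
M(G) = -11*G/2
m(Q) = 1/(-10 + Q)
P = -55 (P = -(-55)*(-1) = -11/2*10 = -55)
S(m(15), P)/(-5705369) = 1673/(-5705369) = 1673*(-1/5705369) = -1673/5705369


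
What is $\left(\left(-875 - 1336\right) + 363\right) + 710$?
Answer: $-1138$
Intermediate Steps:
$\left(\left(-875 - 1336\right) + 363\right) + 710 = \left(-2211 + 363\right) + 710 = -1848 + 710 = -1138$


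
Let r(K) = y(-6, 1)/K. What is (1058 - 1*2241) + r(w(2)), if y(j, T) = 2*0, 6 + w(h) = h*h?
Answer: -1183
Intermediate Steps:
w(h) = -6 + h**2 (w(h) = -6 + h*h = -6 + h**2)
y(j, T) = 0
r(K) = 0 (r(K) = 0/K = 0)
(1058 - 1*2241) + r(w(2)) = (1058 - 1*2241) + 0 = (1058 - 2241) + 0 = -1183 + 0 = -1183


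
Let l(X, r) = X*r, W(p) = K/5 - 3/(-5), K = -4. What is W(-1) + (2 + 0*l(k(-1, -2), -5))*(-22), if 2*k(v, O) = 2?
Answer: -221/5 ≈ -44.200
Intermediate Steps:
k(v, O) = 1 (k(v, O) = (1/2)*2 = 1)
W(p) = -1/5 (W(p) = -4/5 - 3/(-5) = -4*1/5 - 3*(-1/5) = -4/5 + 3/5 = -1/5)
W(-1) + (2 + 0*l(k(-1, -2), -5))*(-22) = -1/5 + (2 + 0*(1*(-5)))*(-22) = -1/5 + (2 + 0*(-5))*(-22) = -1/5 + (2 + 0)*(-22) = -1/5 + 2*(-22) = -1/5 - 44 = -221/5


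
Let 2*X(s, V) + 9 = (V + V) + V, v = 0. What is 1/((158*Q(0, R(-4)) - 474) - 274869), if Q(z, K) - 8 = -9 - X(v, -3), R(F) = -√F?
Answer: -1/274079 ≈ -3.6486e-6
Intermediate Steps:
X(s, V) = -9/2 + 3*V/2 (X(s, V) = -9/2 + ((V + V) + V)/2 = -9/2 + (2*V + V)/2 = -9/2 + (3*V)/2 = -9/2 + 3*V/2)
Q(z, K) = 8 (Q(z, K) = 8 + (-9 - (-9/2 + (3/2)*(-3))) = 8 + (-9 - (-9/2 - 9/2)) = 8 + (-9 - 1*(-9)) = 8 + (-9 + 9) = 8 + 0 = 8)
1/((158*Q(0, R(-4)) - 474) - 274869) = 1/((158*8 - 474) - 274869) = 1/((1264 - 474) - 274869) = 1/(790 - 274869) = 1/(-274079) = -1/274079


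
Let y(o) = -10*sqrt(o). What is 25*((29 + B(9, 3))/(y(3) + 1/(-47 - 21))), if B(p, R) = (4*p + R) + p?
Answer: 11900/126109 - 8092000*sqrt(3)/126109 ≈ -111.05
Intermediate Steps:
B(p, R) = R + 5*p (B(p, R) = (R + 4*p) + p = R + 5*p)
25*((29 + B(9, 3))/(y(3) + 1/(-47 - 21))) = 25*((29 + (3 + 5*9))/(-10*sqrt(3) + 1/(-47 - 21))) = 25*((29 + (3 + 45))/(-10*sqrt(3) + 1/(-68))) = 25*((29 + 48)/(-10*sqrt(3) - 1/68)) = 25*(77/(-1/68 - 10*sqrt(3))) = 1925/(-1/68 - 10*sqrt(3))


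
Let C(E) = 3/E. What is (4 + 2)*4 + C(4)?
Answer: 99/4 ≈ 24.750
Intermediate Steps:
(4 + 2)*4 + C(4) = (4 + 2)*4 + 3/4 = 6*4 + 3*(¼) = 24 + ¾ = 99/4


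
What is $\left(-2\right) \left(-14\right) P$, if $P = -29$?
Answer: $-812$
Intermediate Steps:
$\left(-2\right) \left(-14\right) P = \left(-2\right) \left(-14\right) \left(-29\right) = 28 \left(-29\right) = -812$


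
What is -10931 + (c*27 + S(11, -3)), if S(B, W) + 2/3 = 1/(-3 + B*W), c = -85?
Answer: -476161/36 ≈ -13227.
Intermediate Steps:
S(B, W) = -2/3 + 1/(-3 + B*W)
-10931 + (c*27 + S(11, -3)) = -10931 + (-85*27 + (9 - 2*11*(-3))/(3*(-3 + 11*(-3)))) = -10931 + (-2295 + (9 + 66)/(3*(-3 - 33))) = -10931 + (-2295 + (1/3)*75/(-36)) = -10931 + (-2295 + (1/3)*(-1/36)*75) = -10931 + (-2295 - 25/36) = -10931 - 82645/36 = -476161/36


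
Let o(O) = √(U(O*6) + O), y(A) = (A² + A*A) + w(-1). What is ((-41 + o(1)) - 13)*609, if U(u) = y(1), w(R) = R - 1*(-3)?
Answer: -32886 + 609*√5 ≈ -31524.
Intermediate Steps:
w(R) = 3 + R (w(R) = R + 3 = 3 + R)
y(A) = 2 + 2*A² (y(A) = (A² + A*A) + (3 - 1) = (A² + A²) + 2 = 2*A² + 2 = 2 + 2*A²)
U(u) = 4 (U(u) = 2 + 2*1² = 2 + 2*1 = 2 + 2 = 4)
o(O) = √(4 + O)
((-41 + o(1)) - 13)*609 = ((-41 + √(4 + 1)) - 13)*609 = ((-41 + √5) - 13)*609 = (-54 + √5)*609 = -32886 + 609*√5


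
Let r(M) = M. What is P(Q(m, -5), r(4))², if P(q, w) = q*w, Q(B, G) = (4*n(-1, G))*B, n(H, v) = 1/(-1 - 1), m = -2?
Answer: 256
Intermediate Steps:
n(H, v) = -½ (n(H, v) = 1/(-2) = -½)
Q(B, G) = -2*B (Q(B, G) = (4*(-½))*B = -2*B)
P(Q(m, -5), r(4))² = (-2*(-2)*4)² = (4*4)² = 16² = 256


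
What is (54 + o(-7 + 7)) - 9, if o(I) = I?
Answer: 45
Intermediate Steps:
(54 + o(-7 + 7)) - 9 = (54 + (-7 + 7)) - 9 = (54 + 0) - 9 = 54 - 9 = 45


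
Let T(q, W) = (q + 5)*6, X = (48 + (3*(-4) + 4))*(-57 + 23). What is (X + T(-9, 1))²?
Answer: 1915456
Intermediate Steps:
X = -1360 (X = (48 + (-12 + 4))*(-34) = (48 - 8)*(-34) = 40*(-34) = -1360)
T(q, W) = 30 + 6*q (T(q, W) = (5 + q)*6 = 30 + 6*q)
(X + T(-9, 1))² = (-1360 + (30 + 6*(-9)))² = (-1360 + (30 - 54))² = (-1360 - 24)² = (-1384)² = 1915456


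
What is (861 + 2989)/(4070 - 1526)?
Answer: 1925/1272 ≈ 1.5134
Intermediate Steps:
(861 + 2989)/(4070 - 1526) = 3850/2544 = 3850*(1/2544) = 1925/1272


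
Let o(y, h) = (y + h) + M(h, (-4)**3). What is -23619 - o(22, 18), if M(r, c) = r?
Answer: -23677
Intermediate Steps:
o(y, h) = y + 2*h (o(y, h) = (y + h) + h = (h + y) + h = y + 2*h)
-23619 - o(22, 18) = -23619 - (22 + 2*18) = -23619 - (22 + 36) = -23619 - 1*58 = -23619 - 58 = -23677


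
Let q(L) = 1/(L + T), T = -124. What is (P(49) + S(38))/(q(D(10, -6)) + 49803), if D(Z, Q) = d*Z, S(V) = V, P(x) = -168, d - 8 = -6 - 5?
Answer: -20020/7669661 ≈ -0.0026103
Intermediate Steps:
d = -3 (d = 8 + (-6 - 5) = 8 - 11 = -3)
D(Z, Q) = -3*Z
q(L) = 1/(-124 + L) (q(L) = 1/(L - 124) = 1/(-124 + L))
(P(49) + S(38))/(q(D(10, -6)) + 49803) = (-168 + 38)/(1/(-124 - 3*10) + 49803) = -130/(1/(-124 - 30) + 49803) = -130/(1/(-154) + 49803) = -130/(-1/154 + 49803) = -130/7669661/154 = -130*154/7669661 = -20020/7669661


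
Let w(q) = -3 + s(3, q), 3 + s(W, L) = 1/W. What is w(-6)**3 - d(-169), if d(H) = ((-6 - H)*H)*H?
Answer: -125701874/27 ≈ -4.6556e+6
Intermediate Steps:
s(W, L) = -3 + 1/W
w(q) = -17/3 (w(q) = -3 + (-3 + 1/3) = -3 - 8/3 = -17/3)
d(H) = H**2*(-6 - H) (d(H) = (H*(-6 - H))*H = H**2*(-6 - H))
w(-6)**3 - d(-169) = (-17/3)**3 - (-169)**2*(-6 - 1*(-169)) = -4913/27 - 28561*(-6 + 169) = -4913/27 - 28561*163 = -4913/27 - 1*4655443 = -4913/27 - 4655443 = -125701874/27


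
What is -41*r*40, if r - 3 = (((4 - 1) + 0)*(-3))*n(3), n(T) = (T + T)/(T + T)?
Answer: 9840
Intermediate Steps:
n(T) = 1 (n(T) = (2*T)/((2*T)) = (2*T)*(1/(2*T)) = 1)
r = -6 (r = 3 + (((4 - 1) + 0)*(-3))*1 = 3 + ((3 + 0)*(-3))*1 = 3 + (3*(-3))*1 = 3 - 9*1 = 3 - 9 = -6)
-41*r*40 = -41*(-6)*40 = 246*40 = 9840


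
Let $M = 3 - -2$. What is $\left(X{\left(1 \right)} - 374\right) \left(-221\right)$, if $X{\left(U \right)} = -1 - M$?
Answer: $83980$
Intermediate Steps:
$M = 5$ ($M = 3 + 2 = 5$)
$X{\left(U \right)} = -6$ ($X{\left(U \right)} = -1 - 5 = -6$)
$\left(X{\left(1 \right)} - 374\right) \left(-221\right) = \left(-6 - 374\right) \left(-221\right) = \left(-380\right) \left(-221\right) = 83980$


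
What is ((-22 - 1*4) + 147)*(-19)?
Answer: -2299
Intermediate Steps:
((-22 - 1*4) + 147)*(-19) = ((-22 - 4) + 147)*(-19) = (-26 + 147)*(-19) = 121*(-19) = -2299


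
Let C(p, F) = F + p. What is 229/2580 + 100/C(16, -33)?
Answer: -254107/43860 ≈ -5.7936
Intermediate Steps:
229/2580 + 100/C(16, -33) = 229/2580 + 100/(-33 + 16) = 229*(1/2580) + 100/(-17) = 229/2580 + 100*(-1/17) = 229/2580 - 100/17 = -254107/43860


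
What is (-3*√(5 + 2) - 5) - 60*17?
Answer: -1025 - 3*√7 ≈ -1032.9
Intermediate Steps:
(-3*√(5 + 2) - 5) - 60*17 = (-3*√7 - 5) - 1020 = (-5 - 3*√7) - 1020 = -1025 - 3*√7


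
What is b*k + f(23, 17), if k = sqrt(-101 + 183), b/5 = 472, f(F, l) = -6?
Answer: -6 + 2360*sqrt(82) ≈ 21365.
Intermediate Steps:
b = 2360 (b = 5*472 = 2360)
k = sqrt(82) ≈ 9.0554
b*k + f(23, 17) = 2360*sqrt(82) - 6 = -6 + 2360*sqrt(82)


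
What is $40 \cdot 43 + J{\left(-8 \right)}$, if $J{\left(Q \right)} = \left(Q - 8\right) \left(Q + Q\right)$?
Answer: $1976$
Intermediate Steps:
$J{\left(Q \right)} = 2 Q \left(-8 + Q\right)$ ($J{\left(Q \right)} = \left(-8 + Q\right) 2 Q = 2 Q \left(-8 + Q\right)$)
$40 \cdot 43 + J{\left(-8 \right)} = 40 \cdot 43 + 2 \left(-8\right) \left(-8 - 8\right) = 1720 + 2 \left(-8\right) \left(-16\right) = 1720 + 256 = 1976$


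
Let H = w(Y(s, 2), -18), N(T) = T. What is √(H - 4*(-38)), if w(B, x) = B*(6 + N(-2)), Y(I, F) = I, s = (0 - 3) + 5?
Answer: 4*√10 ≈ 12.649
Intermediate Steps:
s = 2 (s = -3 + 5 = 2)
w(B, x) = 4*B (w(B, x) = B*(6 - 2) = B*4 = 4*B)
H = 8 (H = 4*2 = 8)
√(H - 4*(-38)) = √(8 - 4*(-38)) = √(8 + 152) = √160 = 4*√10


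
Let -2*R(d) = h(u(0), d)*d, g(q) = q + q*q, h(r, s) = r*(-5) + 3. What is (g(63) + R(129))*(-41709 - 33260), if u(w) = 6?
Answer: -865667043/2 ≈ -4.3283e+8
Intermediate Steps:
h(r, s) = 3 - 5*r (h(r, s) = -5*r + 3 = 3 - 5*r)
g(q) = q + q²
R(d) = 27*d/2 (R(d) = -(3 - 5*6)*d/2 = -(3 - 30)*d/2 = -(-27)*d/2 = 27*d/2)
(g(63) + R(129))*(-41709 - 33260) = (63*(1 + 63) + (27/2)*129)*(-41709 - 33260) = (63*64 + 3483/2)*(-74969) = (4032 + 3483/2)*(-74969) = (11547/2)*(-74969) = -865667043/2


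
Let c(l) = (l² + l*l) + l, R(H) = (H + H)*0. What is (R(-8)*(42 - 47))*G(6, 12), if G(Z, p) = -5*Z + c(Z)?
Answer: 0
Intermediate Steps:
R(H) = 0 (R(H) = (2*H)*0 = 0)
c(l) = l + 2*l² (c(l) = (l² + l²) + l = 2*l² + l = l + 2*l²)
G(Z, p) = -5*Z + Z*(1 + 2*Z)
(R(-8)*(42 - 47))*G(6, 12) = (0*(42 - 47))*(2*6*(-2 + 6)) = (0*(-5))*(2*6*4) = 0*48 = 0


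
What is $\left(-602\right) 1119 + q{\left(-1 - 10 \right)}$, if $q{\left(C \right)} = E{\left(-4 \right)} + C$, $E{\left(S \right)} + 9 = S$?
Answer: $-673662$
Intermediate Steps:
$E{\left(S \right)} = -9 + S$
$q{\left(C \right)} = -13 + C$ ($q{\left(C \right)} = \left(-9 - 4\right) + C = -13 + C$)
$\left(-602\right) 1119 + q{\left(-1 - 10 \right)} = \left(-602\right) 1119 - 24 = -673638 - 24 = -673662$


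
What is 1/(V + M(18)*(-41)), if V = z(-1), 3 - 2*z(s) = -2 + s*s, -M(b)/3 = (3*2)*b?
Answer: 1/13286 ≈ 7.5267e-5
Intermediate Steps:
M(b) = -18*b (M(b) = -3*3*2*b = -18*b)
z(s) = 5/2 - s²/2 (z(s) = 3/2 - (-2 + s*s)/2 = 3/2 - (-2 + s²)/2 = 3/2 + (1 - s²/2) = 5/2 - s²/2)
V = 2 (V = 5/2 - ½*(-1)² = 5/2 - ½*1 = 5/2 - ½ = 2)
1/(V + M(18)*(-41)) = 1/(2 - 18*18*(-41)) = 1/(2 - 324*(-41)) = 1/(2 + 13284) = 1/13286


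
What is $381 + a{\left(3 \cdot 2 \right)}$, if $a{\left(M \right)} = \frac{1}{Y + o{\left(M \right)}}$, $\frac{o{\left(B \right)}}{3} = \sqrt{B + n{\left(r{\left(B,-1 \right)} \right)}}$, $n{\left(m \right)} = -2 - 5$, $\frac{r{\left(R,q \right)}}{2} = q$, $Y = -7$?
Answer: $\frac{22091}{58} - \frac{3 i}{58} \approx 380.88 - 0.051724 i$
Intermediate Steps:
$r{\left(R,q \right)} = 2 q$
$n{\left(m \right)} = -7$ ($n{\left(m \right)} = -2 - 5 = -7$)
$o{\left(B \right)} = 3 \sqrt{-7 + B}$ ($o{\left(B \right)} = 3 \sqrt{B - 7} = 3 \sqrt{-7 + B}$)
$a{\left(M \right)} = \frac{1}{-7 + 3 \sqrt{-7 + M}}$
$381 + a{\left(3 \cdot 2 \right)} = 381 + \frac{1}{-7 + 3 \sqrt{-7 + 3 \cdot 2}} = 381 + \frac{1}{-7 + 3 \sqrt{-7 + 6}} = 381 + \frac{1}{-7 + 3 \sqrt{-1}} = 381 + \frac{1}{-7 + 3 i} = 381 + \frac{-7 - 3 i}{58}$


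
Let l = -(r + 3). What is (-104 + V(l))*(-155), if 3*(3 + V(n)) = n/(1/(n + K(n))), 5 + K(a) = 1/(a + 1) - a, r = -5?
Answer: 153605/9 ≈ 17067.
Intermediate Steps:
K(a) = -5 + 1/(1 + a) - a (K(a) = -5 + (1/(a + 1) - a) = -5 + (1/(1 + a) - a) = -5 + 1/(1 + a) - a)
l = 2 (l = -(-5 + 3) = -1*(-2) = 2)
V(n) = -3 + n*(n + (-4 - n**2 - 6*n)/(1 + n))/3 (V(n) = -3 + (n/(1/(n + (-4 - n**2 - 6*n)/(1 + n))))/3 = -3 + (n*(n + (-4 - n**2 - 6*n)/(1 + n)))/3 = -3 + n*(n + (-4 - n**2 - 6*n)/(1 + n))/3)
(-104 + V(l))*(-155) = (-104 + (-9 - 13*2 - 5*2**2)/(3*(1 + 2)))*(-155) = (-104 + (1/3)*(-9 - 26 - 5*4)/3)*(-155) = (-104 + (1/3)*(1/3)*(-9 - 26 - 20))*(-155) = (-104 + (1/3)*(1/3)*(-55))*(-155) = (-104 - 55/9)*(-155) = -991/9*(-155) = 153605/9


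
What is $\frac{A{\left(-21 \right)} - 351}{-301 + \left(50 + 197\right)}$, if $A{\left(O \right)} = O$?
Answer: $\frac{62}{9} \approx 6.8889$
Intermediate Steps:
$\frac{A{\left(-21 \right)} - 351}{-301 + \left(50 + 197\right)} = \frac{-21 - 351}{-301 + \left(50 + 197\right)} = - \frac{372}{-301 + 247} = - \frac{372}{-54} = \left(-372\right) \left(- \frac{1}{54}\right) = \frac{62}{9}$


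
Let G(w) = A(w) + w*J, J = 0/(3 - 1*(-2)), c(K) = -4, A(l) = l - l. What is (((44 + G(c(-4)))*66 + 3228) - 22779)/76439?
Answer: -16647/76439 ≈ -0.21778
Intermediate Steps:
A(l) = 0
J = 0 (J = 0/(3 + 2) = 0/5 = 0*(⅕) = 0)
G(w) = 0 (G(w) = 0 + w*0 = 0 + 0 = 0)
(((44 + G(c(-4)))*66 + 3228) - 22779)/76439 = (((44 + 0)*66 + 3228) - 22779)/76439 = ((44*66 + 3228) - 22779)*(1/76439) = ((2904 + 3228) - 22779)*(1/76439) = (6132 - 22779)*(1/76439) = -16647*1/76439 = -16647/76439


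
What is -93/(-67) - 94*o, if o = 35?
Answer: -220337/67 ≈ -3288.6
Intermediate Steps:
-93/(-67) - 94*o = -93/(-67) - 94*35 = -93*(-1/67) - 3290 = 93/67 - 3290 = -220337/67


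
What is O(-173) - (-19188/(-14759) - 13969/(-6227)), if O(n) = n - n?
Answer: -325652147/91904293 ≈ -3.5434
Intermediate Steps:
O(n) = 0
O(-173) - (-19188/(-14759) - 13969/(-6227)) = 0 - (-19188/(-14759) - 13969/(-6227)) = 0 - (-19188*(-1/14759) - 13969*(-1/6227)) = 0 - (19188/14759 + 13969/6227) = 0 - 1*325652147/91904293 = 0 - 325652147/91904293 = -325652147/91904293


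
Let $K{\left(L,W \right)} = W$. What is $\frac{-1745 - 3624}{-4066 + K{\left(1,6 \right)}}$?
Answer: $\frac{767}{580} \approx 1.3224$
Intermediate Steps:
$\frac{-1745 - 3624}{-4066 + K{\left(1,6 \right)}} = \frac{-1745 - 3624}{-4066 + 6} = - \frac{5369}{-4060} = \left(-5369\right) \left(- \frac{1}{4060}\right) = \frac{767}{580}$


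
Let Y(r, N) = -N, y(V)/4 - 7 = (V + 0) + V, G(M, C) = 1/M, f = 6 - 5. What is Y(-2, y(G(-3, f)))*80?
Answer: -6080/3 ≈ -2026.7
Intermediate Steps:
f = 1
y(V) = 28 + 8*V (y(V) = 28 + 4*((V + 0) + V) = 28 + 4*(V + V) = 28 + 4*(2*V) = 28 + 8*V)
Y(-2, y(G(-3, f)))*80 = -(28 + 8/(-3))*80 = -(28 + 8*(-⅓))*80 = -(28 - 8/3)*80 = -1*76/3*80 = -76/3*80 = -6080/3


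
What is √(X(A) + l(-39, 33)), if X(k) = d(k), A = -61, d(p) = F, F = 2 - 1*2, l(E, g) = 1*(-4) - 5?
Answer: 3*I ≈ 3.0*I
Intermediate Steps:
l(E, g) = -9 (l(E, g) = -4 - 5 = -9)
F = 0 (F = 2 - 2 = 0)
d(p) = 0
X(k) = 0
√(X(A) + l(-39, 33)) = √(0 - 9) = √(-9) = 3*I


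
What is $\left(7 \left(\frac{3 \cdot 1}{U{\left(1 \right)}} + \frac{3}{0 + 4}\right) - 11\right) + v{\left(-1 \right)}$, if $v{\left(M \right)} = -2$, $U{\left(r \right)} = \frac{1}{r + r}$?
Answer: $\frac{137}{4} \approx 34.25$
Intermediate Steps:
$U{\left(r \right)} = \frac{1}{2 r}$
$\left(7 \left(\frac{3 \cdot 1}{U{\left(1 \right)}} + \frac{3}{0 + 4}\right) - 11\right) + v{\left(-1 \right)} = \left(7 \left(\frac{3 \cdot 1}{\frac{1}{2} \cdot 1^{-1}} + \frac{3}{0 + 4}\right) - 11\right) - 2 = \left(7 \left(\frac{3}{\frac{1}{2} \cdot 1} + \frac{3}{4}\right) - 11\right) - 2 = \left(7 \left(3 \frac{1}{\frac{1}{2}} + 3 \cdot \frac{1}{4}\right) - 11\right) - 2 = \left(7 \left(3 \cdot 2 + \frac{3}{4}\right) - 11\right) - 2 = \left(7 \left(6 + \frac{3}{4}\right) - 11\right) - 2 = \left(7 \cdot \frac{27}{4} - 11\right) - 2 = \left(\frac{189}{4} - 11\right) - 2 = \frac{145}{4} - 2 = \frac{137}{4}$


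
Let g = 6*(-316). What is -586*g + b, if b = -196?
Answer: 1110860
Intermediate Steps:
g = -1896
-586*g + b = -586*(-1896) - 196 = 1111056 - 196 = 1110860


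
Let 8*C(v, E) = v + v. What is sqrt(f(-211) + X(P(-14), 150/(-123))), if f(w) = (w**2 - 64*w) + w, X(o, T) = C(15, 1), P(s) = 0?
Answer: sqrt(231271)/2 ≈ 240.45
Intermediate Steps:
C(v, E) = v/4 (C(v, E) = (v + v)/8 = (2*v)/8 = v/4)
X(o, T) = 15/4 (X(o, T) = (1/4)*15 = 15/4)
f(w) = w**2 - 63*w
sqrt(f(-211) + X(P(-14), 150/(-123))) = sqrt(-211*(-63 - 211) + 15/4) = sqrt(-211*(-274) + 15/4) = sqrt(57814 + 15/4) = sqrt(231271/4) = sqrt(231271)/2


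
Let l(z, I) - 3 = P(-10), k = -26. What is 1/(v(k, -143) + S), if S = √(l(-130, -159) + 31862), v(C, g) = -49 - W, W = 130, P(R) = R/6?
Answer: -537/533 - 11*√2370/533 ≈ -2.0122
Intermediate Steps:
P(R) = R/6 (P(R) = R*(⅙) = R/6)
v(C, g) = -179 (v(C, g) = -49 - 1*130 = -49 - 130 = -179)
l(z, I) = 4/3 (l(z, I) = 3 + (⅙)*(-10) = 3 - 5/3 = 4/3)
S = 11*√2370/3 (S = √(4/3 + 31862) = √(95590/3) = 11*√2370/3 ≈ 178.50)
1/(v(k, -143) + S) = 1/(-179 + 11*√2370/3)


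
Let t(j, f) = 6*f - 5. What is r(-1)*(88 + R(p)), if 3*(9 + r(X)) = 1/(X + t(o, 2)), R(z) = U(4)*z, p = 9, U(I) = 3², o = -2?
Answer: -27209/18 ≈ -1511.6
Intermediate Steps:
U(I) = 9
t(j, f) = -5 + 6*f
R(z) = 9*z
r(X) = -9 + 1/(3*(7 + X)) (r(X) = -9 + 1/(3*(X + (-5 + 6*2))) = -9 + 1/(3*(X + (-5 + 12))) = -9 + 1/(3*(X + 7)) = -9 + 1/(3*(7 + X)))
r(-1)*(88 + R(p)) = ((-188 - 27*(-1))/(3*(7 - 1)))*(88 + 9*9) = ((⅓)*(-188 + 27)/6)*(88 + 81) = ((⅓)*(⅙)*(-161))*169 = -161/18*169 = -27209/18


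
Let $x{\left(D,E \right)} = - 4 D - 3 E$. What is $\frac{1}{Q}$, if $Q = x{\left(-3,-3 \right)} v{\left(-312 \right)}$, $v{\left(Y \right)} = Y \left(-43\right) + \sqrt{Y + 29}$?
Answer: $\frac{4472}{1259925373} - \frac{i \sqrt{283}}{3779776119} \approx 3.5494 \cdot 10^{-6} - 4.4507 \cdot 10^{-9} i$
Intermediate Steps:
$v{\left(Y \right)} = \sqrt{29 + Y} - 43 Y$ ($v{\left(Y \right)} = - 43 Y + \sqrt{29 + Y} = \sqrt{29 + Y} - 43 Y$)
$Q = 281736 + 21 i \sqrt{283}$ ($Q = \left(\left(-4\right) \left(-3\right) - -9\right) \left(\sqrt{29 - 312} - -13416\right) = \left(12 + 9\right) \left(\sqrt{-283} + 13416\right) = 21 \left(i \sqrt{283} + 13416\right) = 21 \left(13416 + i \sqrt{283}\right) = 281736 + 21 i \sqrt{283} \approx 2.8174 \cdot 10^{5} + 353.27 i$)
$\frac{1}{Q} = \frac{1}{281736 + 21 i \sqrt{283}}$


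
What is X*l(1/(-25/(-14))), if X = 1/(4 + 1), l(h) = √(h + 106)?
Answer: 6*√74/25 ≈ 2.0646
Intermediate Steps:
l(h) = √(106 + h)
X = ⅕ (X = 1/5 = ⅕ ≈ 0.20000)
X*l(1/(-25/(-14))) = √(106 + 1/(-25/(-14)))/5 = √(106 + 1/(-25*(-1/14)))/5 = √(106 + 1/(25/14))/5 = √(106 + 14/25)/5 = √(2664/25)/5 = (6*√74/5)/5 = 6*√74/25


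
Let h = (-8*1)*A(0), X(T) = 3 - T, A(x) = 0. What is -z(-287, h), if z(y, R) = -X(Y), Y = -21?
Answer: 24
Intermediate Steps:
h = 0 (h = -8*1*0 = -8*0 = 0)
z(y, R) = -24 (z(y, R) = -(3 - 1*(-21)) = -(3 + 21) = -1*24 = -24)
-z(-287, h) = -1*(-24) = 24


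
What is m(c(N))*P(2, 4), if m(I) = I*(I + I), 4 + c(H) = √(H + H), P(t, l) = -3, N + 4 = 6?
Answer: -24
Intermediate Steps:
N = 2 (N = -4 + 6 = 2)
c(H) = -4 + √2*√H (c(H) = -4 + √(H + H) = -4 + √(2*H) = -4 + √2*√H)
m(I) = 2*I² (m(I) = I*(2*I) = 2*I²)
m(c(N))*P(2, 4) = (2*(-4 + √2*√2)²)*(-3) = (2*(-4 + 2)²)*(-3) = (2*(-2)²)*(-3) = (2*4)*(-3) = 8*(-3) = -24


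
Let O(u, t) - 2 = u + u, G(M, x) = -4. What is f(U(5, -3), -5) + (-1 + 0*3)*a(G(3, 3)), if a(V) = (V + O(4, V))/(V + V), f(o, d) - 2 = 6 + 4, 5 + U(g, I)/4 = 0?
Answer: 51/4 ≈ 12.750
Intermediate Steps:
U(g, I) = -20 (U(g, I) = -20 + 4*0 = -20 + 0 = -20)
O(u, t) = 2 + 2*u (O(u, t) = 2 + (u + u) = 2 + 2*u)
f(o, d) = 12 (f(o, d) = 2 + (6 + 4) = 2 + 10 = 12)
a(V) = (10 + V)/(2*V) (a(V) = (V + (2 + 2*4))/(V + V) = (V + (2 + 8))/((2*V)) = (V + 10)*(1/(2*V)) = (10 + V)*(1/(2*V)) = (10 + V)/(2*V))
f(U(5, -3), -5) + (-1 + 0*3)*a(G(3, 3)) = 12 + (-1 + 0*3)*((½)*(10 - 4)/(-4)) = 12 + (-1 + 0)*((½)*(-¼)*6) = 12 - 1*(-¾) = 12 + ¾ = 51/4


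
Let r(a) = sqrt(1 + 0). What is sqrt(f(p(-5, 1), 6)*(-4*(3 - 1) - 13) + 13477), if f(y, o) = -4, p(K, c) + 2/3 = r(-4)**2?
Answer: sqrt(13561) ≈ 116.45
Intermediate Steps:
r(a) = 1 (r(a) = sqrt(1) = 1)
p(K, c) = 1/3 (p(K, c) = -2/3 + 1**2 = -2/3 + 1 = 1/3)
sqrt(f(p(-5, 1), 6)*(-4*(3 - 1) - 13) + 13477) = sqrt(-4*(-4*(3 - 1) - 13) + 13477) = sqrt(-4*(-4*2 - 13) + 13477) = sqrt(-4*(-8 - 13) + 13477) = sqrt(-4*(-21) + 13477) = sqrt(84 + 13477) = sqrt(13561)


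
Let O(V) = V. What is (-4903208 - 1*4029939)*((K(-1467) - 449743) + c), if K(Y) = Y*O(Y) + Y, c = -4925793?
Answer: 28808630824358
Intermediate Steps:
K(Y) = Y + Y² (K(Y) = Y*Y + Y = Y² + Y = Y + Y²)
(-4903208 - 1*4029939)*((K(-1467) - 449743) + c) = (-4903208 - 1*4029939)*((-1467*(1 - 1467) - 449743) - 4925793) = (-4903208 - 4029939)*((-1467*(-1466) - 449743) - 4925793) = -8933147*((2150622 - 449743) - 4925793) = -8933147*(1700879 - 4925793) = -8933147*(-3224914) = 28808630824358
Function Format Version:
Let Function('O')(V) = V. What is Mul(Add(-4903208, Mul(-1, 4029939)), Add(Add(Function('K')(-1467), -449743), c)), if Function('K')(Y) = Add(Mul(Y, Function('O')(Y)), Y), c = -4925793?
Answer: 28808630824358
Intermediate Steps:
Function('K')(Y) = Add(Y, Pow(Y, 2)) (Function('K')(Y) = Add(Mul(Y, Y), Y) = Add(Pow(Y, 2), Y) = Add(Y, Pow(Y, 2)))
Mul(Add(-4903208, Mul(-1, 4029939)), Add(Add(Function('K')(-1467), -449743), c)) = Mul(Add(-4903208, Mul(-1, 4029939)), Add(Add(Mul(-1467, Add(1, -1467)), -449743), -4925793)) = Mul(Add(-4903208, -4029939), Add(Add(Mul(-1467, -1466), -449743), -4925793)) = Mul(-8933147, Add(Add(2150622, -449743), -4925793)) = Mul(-8933147, Add(1700879, -4925793)) = Mul(-8933147, -3224914) = 28808630824358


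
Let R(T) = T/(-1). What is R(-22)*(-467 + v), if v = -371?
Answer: -18436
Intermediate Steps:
R(T) = -T (R(T) = T*(-1) = -T)
R(-22)*(-467 + v) = (-1*(-22))*(-467 - 371) = 22*(-838) = -18436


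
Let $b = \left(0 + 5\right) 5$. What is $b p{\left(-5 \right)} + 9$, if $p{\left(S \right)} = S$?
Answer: $-116$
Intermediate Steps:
$b = 25$ ($b = 5 \cdot 5 = 25$)
$b p{\left(-5 \right)} + 9 = 25 \left(-5\right) + 9 = -125 + 9 = -116$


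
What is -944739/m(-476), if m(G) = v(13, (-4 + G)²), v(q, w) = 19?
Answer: -944739/19 ≈ -49723.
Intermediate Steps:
m(G) = 19
-944739/m(-476) = -944739/19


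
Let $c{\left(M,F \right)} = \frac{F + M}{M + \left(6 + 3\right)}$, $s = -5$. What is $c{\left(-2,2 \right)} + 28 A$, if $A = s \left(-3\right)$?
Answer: $420$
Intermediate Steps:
$c{\left(M,F \right)} = \frac{F + M}{9 + M}$ ($c{\left(M,F \right)} = \frac{F + M}{M + 9} = \frac{F + M}{9 + M}$)
$A = 15$ ($A = \left(-5\right) \left(-3\right) = 15$)
$c{\left(-2,2 \right)} + 28 A = \frac{2 - 2}{9 - 2} + 28 \cdot 15 = \frac{1}{7} \cdot 0 + 420 = 0 + 420 = 420$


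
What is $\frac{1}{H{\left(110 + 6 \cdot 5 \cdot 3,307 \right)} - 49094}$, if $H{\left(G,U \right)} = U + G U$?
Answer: $\frac{1}{12613} \approx 7.9283 \cdot 10^{-5}$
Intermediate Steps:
$\frac{1}{H{\left(110 + 6 \cdot 5 \cdot 3,307 \right)} - 49094} = \frac{1}{307 \left(1 + \left(110 + 6 \cdot 5 \cdot 3\right)\right) - 49094} = \frac{1}{307 \left(1 + \left(110 + 30 \cdot 3\right)\right) - 49094} = \frac{1}{307 \left(1 + \left(110 + 90\right)\right) - 49094} = \frac{1}{307 \left(1 + 200\right) - 49094} = \frac{1}{307 \cdot 201 - 49094} = \frac{1}{61707 - 49094} = \frac{1}{12613}$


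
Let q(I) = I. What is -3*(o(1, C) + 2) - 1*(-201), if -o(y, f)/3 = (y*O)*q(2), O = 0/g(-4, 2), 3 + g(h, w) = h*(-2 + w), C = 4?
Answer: 195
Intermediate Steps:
g(h, w) = -3 + h*(-2 + w)
O = 0 (O = 0/(-3 - 2*(-4) - 4*2) = 0/(-3 + 8 - 8) = 0/(-3) = 0*(-⅓) = 0)
o(y, f) = 0 (o(y, f) = -3*y*0*2 = -0*2 = -3*0 = 0)
-3*(o(1, C) + 2) - 1*(-201) = -3*(0 + 2) - 1*(-201) = -3*2 + 201 = -6 + 201 = 195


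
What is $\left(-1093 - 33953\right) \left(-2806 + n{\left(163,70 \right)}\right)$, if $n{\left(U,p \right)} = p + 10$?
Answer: $95535396$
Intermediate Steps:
$n{\left(U,p \right)} = 10 + p$
$\left(-1093 - 33953\right) \left(-2806 + n{\left(163,70 \right)}\right) = \left(-1093 - 33953\right) \left(-2806 + \left(10 + 70\right)\right) = - 35046 \left(-2806 + 80\right) = \left(-35046\right) \left(-2726\right) = 95535396$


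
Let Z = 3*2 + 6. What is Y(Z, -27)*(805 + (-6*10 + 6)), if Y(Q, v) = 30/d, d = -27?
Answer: -7510/9 ≈ -834.44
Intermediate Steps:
Z = 12 (Z = 6 + 6 = 12)
Y(Q, v) = -10/9 (Y(Q, v) = 30/(-27) = 30*(-1/27) = -10/9)
Y(Z, -27)*(805 + (-6*10 + 6)) = -10*(805 + (-6*10 + 6))/9 = -10*(805 + (-60 + 6))/9 = -10*(805 - 54)/9 = -10/9*751 = -7510/9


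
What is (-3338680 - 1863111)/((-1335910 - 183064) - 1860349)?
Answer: 5201791/3379323 ≈ 1.5393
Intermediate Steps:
(-3338680 - 1863111)/((-1335910 - 183064) - 1860349) = -5201791/(-1518974 - 1860349) = -5201791/(-3379323) = -5201791*(-1/3379323) = 5201791/3379323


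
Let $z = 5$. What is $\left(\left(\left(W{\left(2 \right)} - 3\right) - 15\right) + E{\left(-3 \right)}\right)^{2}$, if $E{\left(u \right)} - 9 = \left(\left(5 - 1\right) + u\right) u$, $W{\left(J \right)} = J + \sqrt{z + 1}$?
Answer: $\left(10 - \sqrt{6}\right)^{2} \approx 57.01$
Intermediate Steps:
$W{\left(J \right)} = J + \sqrt{6}$ ($W{\left(J \right)} = J + \sqrt{5 + 1} = J + \sqrt{6}$)
$E{\left(u \right)} = 9 + u \left(4 + u\right)$ ($E{\left(u \right)} = 9 + \left(\left(5 - 1\right) + u\right) u = 9 + \left(4 + u\right) u = 9 + u \left(4 + u\right)$)
$\left(\left(\left(W{\left(2 \right)} - 3\right) - 15\right) + E{\left(-3 \right)}\right)^{2} = \left(\left(\left(\left(2 + \sqrt{6}\right) - 3\right) - 15\right) + \left(9 + \left(-3\right)^{2} + 4 \left(-3\right)\right)\right)^{2} = \left(\left(\left(-1 + \sqrt{6}\right) - 15\right) + \left(9 + 9 - 12\right)\right)^{2} = \left(\left(-16 + \sqrt{6}\right) + 6\right)^{2} = \left(-10 + \sqrt{6}\right)^{2}$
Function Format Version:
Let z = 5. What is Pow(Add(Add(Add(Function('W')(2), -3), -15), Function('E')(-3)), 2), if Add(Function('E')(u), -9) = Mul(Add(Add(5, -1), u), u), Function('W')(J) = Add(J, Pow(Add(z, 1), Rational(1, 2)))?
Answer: Pow(Add(10, Mul(-1, Pow(6, Rational(1, 2)))), 2) ≈ 57.010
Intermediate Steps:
Function('W')(J) = Add(J, Pow(6, Rational(1, 2))) (Function('W')(J) = Add(J, Pow(Add(5, 1), Rational(1, 2))) = Add(J, Pow(6, Rational(1, 2))))
Function('E')(u) = Add(9, Mul(u, Add(4, u))) (Function('E')(u) = Add(9, Mul(Add(Add(5, -1), u), u)) = Add(9, Mul(Add(4, u), u)) = Add(9, Mul(u, Add(4, u))))
Pow(Add(Add(Add(Function('W')(2), -3), -15), Function('E')(-3)), 2) = Pow(Add(Add(Add(Add(2, Pow(6, Rational(1, 2))), -3), -15), Add(9, Pow(-3, 2), Mul(4, -3))), 2) = Pow(Add(Add(Add(-1, Pow(6, Rational(1, 2))), -15), Add(9, 9, -12)), 2) = Pow(Add(Add(-16, Pow(6, Rational(1, 2))), 6), 2) = Pow(Add(-10, Pow(6, Rational(1, 2))), 2)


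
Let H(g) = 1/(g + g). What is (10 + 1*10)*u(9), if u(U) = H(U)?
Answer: 10/9 ≈ 1.1111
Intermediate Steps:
H(g) = 1/(2*g)
u(U) = 1/(2*U)
(10 + 1*10)*u(9) = (10 + 1*10)*((1/2)/9) = (10 + 10)*((1/2)*(1/9)) = 20*(1/18) = 10/9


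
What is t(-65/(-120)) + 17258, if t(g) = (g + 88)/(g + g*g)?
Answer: 8352098/481 ≈ 17364.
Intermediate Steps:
t(g) = (88 + g)/(g + g²)
t(-65/(-120)) + 17258 = (88 - 65/(-120))/(((-65/(-120)))*(1 - 65/(-120))) + 17258 = (88 - 65*(-1/120))/(((-65*(-1/120)))*(1 - 65*(-1/120))) + 17258 = (88 + 13/24)/((13/24)*(1 + 13/24)) + 17258 = (24/13)*(2125/24)/(37/24) + 17258 = (24/13)*(24/37)*(2125/24) + 17258 = 51000/481 + 17258 = 8352098/481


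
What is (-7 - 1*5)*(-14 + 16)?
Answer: -24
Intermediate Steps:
(-7 - 1*5)*(-14 + 16) = (-7 - 5)*2 = -12*2 = -24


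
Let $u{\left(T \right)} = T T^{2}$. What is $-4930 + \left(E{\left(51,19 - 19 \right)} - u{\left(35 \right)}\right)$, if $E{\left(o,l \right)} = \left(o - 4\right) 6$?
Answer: $-47523$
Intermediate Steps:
$u{\left(T \right)} = T^{3}$
$E{\left(o,l \right)} = -24 + 6 o$ ($E{\left(o,l \right)} = \left(-4 + o\right) 6 = -24 + 6 o$)
$-4930 + \left(E{\left(51,19 - 19 \right)} - u{\left(35 \right)}\right) = -4930 + \left(\left(-24 + 6 \cdot 51\right) - 35^{3}\right) = -4930 + \left(\left(-24 + 306\right) - 42875\right) = -4930 + \left(282 - 42875\right) = -4930 - 42593 = -47523$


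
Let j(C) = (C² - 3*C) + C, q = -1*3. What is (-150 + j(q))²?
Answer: 18225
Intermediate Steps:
q = -3
j(C) = C² - 2*C
(-150 + j(q))² = (-150 - 3*(-2 - 3))² = (-150 - 3*(-5))² = (-150 + 15)² = (-135)² = 18225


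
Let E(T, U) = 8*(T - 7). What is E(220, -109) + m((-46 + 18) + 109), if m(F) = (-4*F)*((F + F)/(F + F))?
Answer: 1380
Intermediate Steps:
E(T, U) = -56 + 8*T (E(T, U) = 8*(-7 + T) = -56 + 8*T)
m(F) = -4*F (m(F) = (-4*F)*((2*F)/((2*F))) = (-4*F)*((2*F)*(1/(2*F))) = -4*F*1 = -4*F)
E(220, -109) + m((-46 + 18) + 109) = (-56 + 8*220) - 4*((-46 + 18) + 109) = (-56 + 1760) - 4*(-28 + 109) = 1704 - 4*81 = 1704 - 324 = 1380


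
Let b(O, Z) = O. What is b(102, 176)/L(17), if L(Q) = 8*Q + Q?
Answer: 2/3 ≈ 0.66667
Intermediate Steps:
L(Q) = 9*Q
b(102, 176)/L(17) = 102/((9*17)) = 102/153 = 102*(1/153) = 2/3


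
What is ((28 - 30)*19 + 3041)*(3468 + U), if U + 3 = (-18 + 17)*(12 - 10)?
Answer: 10399389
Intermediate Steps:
U = -5 (U = -3 + (-18 + 17)*(12 - 10) = -3 - 1*2 = -3 - 2 = -5)
((28 - 30)*19 + 3041)*(3468 + U) = ((28 - 30)*19 + 3041)*(3468 - 5) = (-2*19 + 3041)*3463 = (-38 + 3041)*3463 = 3003*3463 = 10399389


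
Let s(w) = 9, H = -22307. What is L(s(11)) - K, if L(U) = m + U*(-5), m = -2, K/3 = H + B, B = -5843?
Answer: 84403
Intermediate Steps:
K = -84450 (K = 3*(-22307 - 5843) = 3*(-28150) = -84450)
L(U) = -2 - 5*U (L(U) = -2 + U*(-5) = -2 - 5*U)
L(s(11)) - K = (-2 - 5*9) - 1*(-84450) = (-2 - 45) + 84450 = -47 + 84450 = 84403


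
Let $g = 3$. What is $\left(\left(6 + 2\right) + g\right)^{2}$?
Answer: $121$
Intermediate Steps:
$\left(\left(6 + 2\right) + g\right)^{2} = \left(\left(6 + 2\right) + 3\right)^{2} = \left(8 + 3\right)^{2} = 11^{2} = 121$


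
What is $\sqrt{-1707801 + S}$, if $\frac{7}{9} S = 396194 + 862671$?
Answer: $\frac{i \sqrt{4373754}}{7} \approx 298.76 i$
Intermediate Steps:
$S = \frac{11329785}{7}$ ($S = \frac{9 \left(396194 + 862671\right)}{7} = \frac{9}{7} \cdot 1258865 = \frac{11329785}{7} \approx 1.6185 \cdot 10^{6}$)
$\sqrt{-1707801 + S} = \sqrt{-1707801 + \frac{11329785}{7}} = \sqrt{- \frac{624822}{7}} = \frac{i \sqrt{4373754}}{7}$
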